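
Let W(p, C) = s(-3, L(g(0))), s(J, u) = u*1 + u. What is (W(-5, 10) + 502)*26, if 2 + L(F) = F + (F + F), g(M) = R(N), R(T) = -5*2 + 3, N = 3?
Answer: 11856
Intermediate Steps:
R(T) = -7 (R(T) = -10 + 3 = -7)
g(M) = -7
L(F) = -2 + 3*F (L(F) = -2 + (F + (F + F)) = -2 + (F + 2*F) = -2 + 3*F)
s(J, u) = 2*u (s(J, u) = u + u = 2*u)
W(p, C) = -46 (W(p, C) = 2*(-2 + 3*(-7)) = 2*(-2 - 21) = 2*(-23) = -46)
(W(-5, 10) + 502)*26 = (-46 + 502)*26 = 456*26 = 11856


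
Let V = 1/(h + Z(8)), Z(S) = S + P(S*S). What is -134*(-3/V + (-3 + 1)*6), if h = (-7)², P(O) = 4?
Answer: 26130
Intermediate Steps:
Z(S) = 4 + S (Z(S) = S + 4 = 4 + S)
h = 49
V = 1/61 (V = 1/(49 + (4 + 8)) = 1/(49 + 12) = 1/61 ≈ 0.016393)
-134*(-3/V + (-3 + 1)*6) = -134*(-3/1/61 + (-3 + 1)*6) = -134*(-3*61 - 2*6) = -134*(-183 - 12) = -134*(-195) = 26130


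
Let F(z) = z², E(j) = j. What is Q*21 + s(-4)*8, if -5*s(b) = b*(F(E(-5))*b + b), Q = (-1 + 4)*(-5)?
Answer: -4903/5 ≈ -980.60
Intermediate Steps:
Q = -15 (Q = 3*(-5) = -15)
s(b) = -26*b²/5 (s(b) = -b*((-5)²*b + b)/5 = -b*(25*b + b)/5 = -b*26*b/5 = -26*b²/5)
Q*21 + s(-4)*8 = -15*21 - 26/5*(-4)²*8 = -315 - 26/5*16*8 = -315 - 416/5*8 = -315 - 3328/5 = -4903/5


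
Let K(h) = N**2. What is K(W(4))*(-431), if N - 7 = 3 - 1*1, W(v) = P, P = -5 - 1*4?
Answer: -34911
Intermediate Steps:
P = -9 (P = -5 - 4 = -9)
W(v) = -9
N = 9 (N = 7 + (3 - 1*1) = 7 + (3 - 1) = 7 + 2 = 9)
K(h) = 81 (K(h) = 9**2 = 81)
K(W(4))*(-431) = 81*(-431) = -34911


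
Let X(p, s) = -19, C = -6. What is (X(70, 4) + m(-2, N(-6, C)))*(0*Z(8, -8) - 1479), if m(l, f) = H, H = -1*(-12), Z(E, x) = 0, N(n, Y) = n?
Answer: 10353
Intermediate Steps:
H = 12
m(l, f) = 12
(X(70, 4) + m(-2, N(-6, C)))*(0*Z(8, -8) - 1479) = (-19 + 12)*(0*0 - 1479) = -7*(0 - 1479) = -7*(-1479) = 10353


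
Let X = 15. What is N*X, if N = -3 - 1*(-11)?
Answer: 120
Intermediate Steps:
N = 8 (N = -3 + 11 = 8)
N*X = 8*15 = 120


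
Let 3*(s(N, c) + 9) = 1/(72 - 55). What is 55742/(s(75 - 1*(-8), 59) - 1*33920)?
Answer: -1421421/865189 ≈ -1.6429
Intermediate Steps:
s(N, c) = -458/51 (s(N, c) = -9 + 1/(3*(72 - 55)) = -9 + (⅓)/17 = -9 + (⅓)*(1/17) = -9 + 1/51 = -458/51)
55742/(s(75 - 1*(-8), 59) - 1*33920) = 55742/(-458/51 - 1*33920) = 55742/(-458/51 - 33920) = 55742/(-1730378/51) = 55742*(-51/1730378) = -1421421/865189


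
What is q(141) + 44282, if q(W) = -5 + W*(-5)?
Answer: 43572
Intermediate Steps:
q(W) = -5 - 5*W
q(141) + 44282 = (-5 - 5*141) + 44282 = (-5 - 705) + 44282 = -710 + 44282 = 43572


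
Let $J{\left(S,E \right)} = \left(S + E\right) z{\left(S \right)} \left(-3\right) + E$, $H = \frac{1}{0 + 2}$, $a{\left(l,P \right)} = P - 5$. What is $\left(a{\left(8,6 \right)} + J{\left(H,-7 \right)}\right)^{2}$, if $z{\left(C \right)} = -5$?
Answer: $\frac{42849}{4} \approx 10712.0$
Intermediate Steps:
$a{\left(l,P \right)} = -5 + P$
$H = \frac{1}{2} \approx 0.5$
$J{\left(S,E \right)} = 15 S + 16 E$ ($J{\left(S,E \right)} = \left(S + E\right) \left(-5\right) \left(-3\right) + E = \left(E + S\right) \left(-5\right) \left(-3\right) + E = \left(- 5 E - 5 S\right) \left(-3\right) + E = \left(15 E + 15 S\right) + E = 15 S + 16 E$)
$\left(a{\left(8,6 \right)} + J{\left(H,-7 \right)}\right)^{2} = \left(\left(-5 + 6\right) + \left(15 \cdot \frac{1}{2} + 16 \left(-7\right)\right)\right)^{2} = \left(1 + \left(\frac{15}{2} - 112\right)\right)^{2} = \left(1 - \frac{209}{2}\right)^{2} = \left(- \frac{207}{2}\right)^{2} = \frac{42849}{4}$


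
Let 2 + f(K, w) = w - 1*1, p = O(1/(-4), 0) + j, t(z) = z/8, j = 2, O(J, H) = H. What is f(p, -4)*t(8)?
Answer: -7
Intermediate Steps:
t(z) = z/8 (t(z) = z*(⅛) = z/8)
p = 2 (p = 0 + 2 = 2)
f(K, w) = -3 + w (f(K, w) = -2 + (w - 1*1) = -2 + (w - 1) = -2 + (-1 + w) = -3 + w)
f(p, -4)*t(8) = (-3 - 4)*((⅛)*8) = -7*1 = -7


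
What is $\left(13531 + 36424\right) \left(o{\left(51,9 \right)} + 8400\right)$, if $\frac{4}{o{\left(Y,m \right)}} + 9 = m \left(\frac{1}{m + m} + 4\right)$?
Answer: $\frac{4615921928}{11} \approx 4.1963 \cdot 10^{8}$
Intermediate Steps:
$o{\left(Y,m \right)} = \frac{4}{-9 + m \left(4 + \frac{1}{2 m}\right)}$ ($o{\left(Y,m \right)} = \frac{4}{-9 + m \left(\frac{1}{m + m} + 4\right)} = \frac{4}{-9 + m \left(\frac{1}{2 m} + 4\right)} = \frac{4}{-9 + m \left(4 + \frac{1}{2 m}\right)}$)
$\left(13531 + 36424\right) \left(o{\left(51,9 \right)} + 8400\right) = \left(13531 + 36424\right) \left(\frac{8}{-17 + 8 \cdot 9} + 8400\right) = 49955 \left(\frac{8}{-17 + 72} + 8400\right) = 49955 \left(\frac{8}{55} + 8400\right) = 49955 \cdot \frac{462008}{55} = \frac{4615921928}{11}$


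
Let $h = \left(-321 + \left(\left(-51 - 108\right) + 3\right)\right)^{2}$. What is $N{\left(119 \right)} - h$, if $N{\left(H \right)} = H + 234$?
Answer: $-227176$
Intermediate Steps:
$N{\left(H \right)} = 234 + H$
$h = 227529$ ($h = \left(-321 + \left(-159 + 3\right)\right)^{2} = \left(-321 - 156\right)^{2} = \left(-477\right)^{2} = 227529$)
$N{\left(119 \right)} - h = \left(234 + 119\right) - 227529 = 353 - 227529 = -227176$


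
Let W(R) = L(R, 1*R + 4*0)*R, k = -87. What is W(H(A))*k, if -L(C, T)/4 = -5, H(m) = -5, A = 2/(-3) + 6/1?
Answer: 8700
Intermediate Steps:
A = 16/3 (A = 2*(-1/3) + 6*1 = -2/3 + 6 = 16/3 ≈ 5.3333)
L(C, T) = 20 (L(C, T) = -4*(-5) = 20)
W(R) = 20*R
W(H(A))*k = (20*(-5))*(-87) = -100*(-87) = 8700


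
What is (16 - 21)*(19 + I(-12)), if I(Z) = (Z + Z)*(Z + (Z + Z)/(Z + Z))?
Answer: -1415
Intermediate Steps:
I(Z) = 2*Z*(1 + Z) (I(Z) = (2*Z)*(Z + (2*Z)/((2*Z))) = (2*Z)*(Z + (2*Z)*(1/(2*Z))) = (2*Z)*(Z + 1) = (2*Z)*(1 + Z) = 2*Z*(1 + Z))
(16 - 21)*(19 + I(-12)) = (16 - 21)*(19 + 2*(-12)*(1 - 12)) = -5*(19 + 2*(-12)*(-11)) = -5*(19 + 264) = -5*283 = -1415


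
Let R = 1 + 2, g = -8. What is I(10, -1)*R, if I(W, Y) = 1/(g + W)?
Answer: 3/2 ≈ 1.5000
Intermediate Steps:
R = 3
I(W, Y) = 1/(-8 + W)
I(10, -1)*R = 3/(-8 + 10) = 3/2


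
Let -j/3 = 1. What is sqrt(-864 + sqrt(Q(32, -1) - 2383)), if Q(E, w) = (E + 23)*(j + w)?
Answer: sqrt(-864 + I*sqrt(2603)) ≈ 0.86748 + 29.407*I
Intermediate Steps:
j = -3 (j = -3*1 = -3)
Q(E, w) = (-3 + w)*(23 + E) (Q(E, w) = (E + 23)*(-3 + w) = (23 + E)*(-3 + w) = (-3 + w)*(23 + E))
sqrt(-864 + sqrt(Q(32, -1) - 2383)) = sqrt(-864 + sqrt((-69 - 3*32 + 23*(-1) + 32*(-1)) - 2383)) = sqrt(-864 + sqrt((-69 - 96 - 23 - 32) - 2383)) = sqrt(-864 + sqrt(-220 - 2383)) = sqrt(-864 + sqrt(-2603)) = sqrt(-864 + I*sqrt(2603))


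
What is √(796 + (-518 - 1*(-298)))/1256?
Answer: 3/157 ≈ 0.019108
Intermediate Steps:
√(796 + (-518 - 1*(-298)))/1256 = √(796 + (-518 + 298))*(1/1256) = √(796 - 220)*(1/1256) = √576*(1/1256) = 24*(1/1256) = 3/157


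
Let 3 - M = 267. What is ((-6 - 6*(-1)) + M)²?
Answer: 69696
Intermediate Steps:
M = -264 (M = 3 - 1*267 = 3 - 267 = -264)
((-6 - 6*(-1)) + M)² = ((-6 - 6*(-1)) - 264)² = ((-6 + 6) - 264)² = (0 - 264)² = (-264)² = 69696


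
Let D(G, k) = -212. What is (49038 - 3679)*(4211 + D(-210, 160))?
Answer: 181390641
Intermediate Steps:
(49038 - 3679)*(4211 + D(-210, 160)) = (49038 - 3679)*(4211 - 212) = 45359*3999 = 181390641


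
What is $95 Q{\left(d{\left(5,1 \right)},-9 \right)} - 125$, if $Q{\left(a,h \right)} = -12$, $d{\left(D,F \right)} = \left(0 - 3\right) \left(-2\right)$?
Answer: $-1265$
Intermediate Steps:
$d{\left(D,F \right)} = 6$ ($d{\left(D,F \right)} = \left(-3\right) \left(-2\right) = 6$)
$95 Q{\left(d{\left(5,1 \right)},-9 \right)} - 125 = 95 \left(-12\right) - 125 = -1140 - 125 = -1265$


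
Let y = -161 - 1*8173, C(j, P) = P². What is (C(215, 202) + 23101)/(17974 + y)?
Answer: 12781/1928 ≈ 6.6292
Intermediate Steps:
y = -8334 (y = -161 - 8173 = -8334)
(C(215, 202) + 23101)/(17974 + y) = (202² + 23101)/(17974 - 8334) = (40804 + 23101)/9640 = 63905*(1/9640) = 12781/1928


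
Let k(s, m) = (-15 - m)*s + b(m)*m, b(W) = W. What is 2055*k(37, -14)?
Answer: 326745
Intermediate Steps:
k(s, m) = m² + s*(-15 - m) (k(s, m) = (-15 - m)*s + m*m = s*(-15 - m) + m² = m² + s*(-15 - m))
2055*k(37, -14) = 2055*((-14)² - 15*37 - 1*(-14)*37) = 2055*(196 - 555 + 518) = 2055*159 = 326745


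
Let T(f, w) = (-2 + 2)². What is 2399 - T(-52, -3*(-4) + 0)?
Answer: 2399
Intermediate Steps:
T(f, w) = 0 (T(f, w) = 0² = 0)
2399 - T(-52, -3*(-4) + 0) = 2399 - 1*0 = 2399 + 0 = 2399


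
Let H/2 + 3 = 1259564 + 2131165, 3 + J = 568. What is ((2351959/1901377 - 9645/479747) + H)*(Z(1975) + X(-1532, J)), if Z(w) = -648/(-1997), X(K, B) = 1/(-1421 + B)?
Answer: 854723559807229379933309/389827382669672602 ≈ 2.1926e+6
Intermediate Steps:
J = 565 (J = -3 + 568 = 565)
H = 6781452 (H = -6 + 2*(1259564 + 2131165) = -6 + 2*3390729 = -6 + 6781458 = 6781452)
Z(w) = 648/1997 (Z(w) = -648*(-1/1997) = 648/1997)
((2351959/1901377 - 9645/479747) + H)*(Z(1975) + X(-1532, J)) = ((2351959/1901377 - 9645/479747) + 6781452)*(648/1997 + 1/(-1421 + 565)) = ((2351959*(1/1901377) - 9645*1/479747) + 6781452)*(648/1997 + 1/(-856)) = ((2351959/1901377 - 9645/479747) + 6781452)*(648/1997 - 1/856) = (1110006493208/912179911619 + 6781452)*(552691/1709432) = (6185905396014983996/912179911619)*(552691/1709432) = 854723559807229379933309/389827382669672602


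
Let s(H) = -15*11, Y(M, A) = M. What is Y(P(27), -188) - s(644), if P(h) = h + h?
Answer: 219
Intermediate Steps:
P(h) = 2*h
s(H) = -165
Y(P(27), -188) - s(644) = 2*27 - 1*(-165) = 54 + 165 = 219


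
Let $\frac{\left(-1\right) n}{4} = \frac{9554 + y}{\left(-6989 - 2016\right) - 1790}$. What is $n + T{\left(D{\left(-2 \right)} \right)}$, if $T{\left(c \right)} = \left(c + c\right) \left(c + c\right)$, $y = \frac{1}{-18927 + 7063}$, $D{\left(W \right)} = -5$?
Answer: $\frac{663029131}{6403594} \approx 103.54$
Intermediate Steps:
$y = - \frac{1}{11864}$ ($y = \frac{1}{-11864} = - \frac{1}{11864} \approx -8.4289 \cdot 10^{-5}$)
$T{\left(c \right)} = 4 c^{2}$ ($T{\left(c \right)} = 2 c 2 c = 4 c^{2}$)
$n = \frac{22669731}{6403594}$ ($n = - 4 \frac{9554 - \frac{1}{11864}}{\left(-6989 - 2016\right) - 1790} = - 4 \frac{113348655}{11864 \left(\left(-6989 - 2016\right) - 1790\right)} = - 4 \frac{113348655}{11864 \left(-9005 - 1790\right)} = - 4 \frac{113348655}{11864 \left(-10795\right)} = - 4 \cdot \frac{113348655}{11864} \left(- \frac{1}{10795}\right) = \left(-4\right) \left(- \frac{22669731}{25614376}\right) = \frac{22669731}{6403594} \approx 3.5402$)
$n + T{\left(D{\left(-2 \right)} \right)} = \frac{22669731}{6403594} + 4 \left(-5\right)^{2} = \frac{22669731}{6403594} + 4 \cdot 25 = \frac{22669731}{6403594} + 100 = \frac{663029131}{6403594}$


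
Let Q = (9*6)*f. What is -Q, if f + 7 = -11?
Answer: 972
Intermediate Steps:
f = -18 (f = -7 - 11 = -18)
Q = -972 (Q = (9*6)*(-18) = 54*(-18) = -972)
-Q = -1*(-972) = 972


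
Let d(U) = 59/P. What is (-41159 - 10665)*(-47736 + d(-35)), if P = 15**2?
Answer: 556617796784/225 ≈ 2.4739e+9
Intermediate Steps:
P = 225
d(U) = 59/225
(-41159 - 10665)*(-47736 + d(-35)) = (-41159 - 10665)*(-47736 + 59/225) = -51824*(-10740541/225) = 556617796784/225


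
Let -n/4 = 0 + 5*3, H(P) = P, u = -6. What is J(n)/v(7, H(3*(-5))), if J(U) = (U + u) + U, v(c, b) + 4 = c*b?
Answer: 126/109 ≈ 1.1560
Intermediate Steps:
v(c, b) = -4 + b*c (v(c, b) = -4 + c*b = -4 + b*c)
n = -60 (n = -4*(0 + 5*3) = -4*(0 + 15) = -4*15 = -60)
J(U) = -6 + 2*U (J(U) = (U - 6) + U = (-6 + U) + U = -6 + 2*U)
J(n)/v(7, H(3*(-5))) = (-6 + 2*(-60))/(-4 + (3*(-5))*7) = (-6 - 120)/(-4 - 15*7) = -126/(-4 - 105) = -126/(-109) = -126*(-1/109) = 126/109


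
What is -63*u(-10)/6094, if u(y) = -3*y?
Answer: -945/3047 ≈ -0.31014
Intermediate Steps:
-63*u(-10)/6094 = -(-189)*(-10)/6094 = -63*30*(1/6094) = -1890*1/6094 = -945/3047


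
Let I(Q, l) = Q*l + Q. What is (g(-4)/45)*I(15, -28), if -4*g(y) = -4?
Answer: -9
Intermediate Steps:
g(y) = 1 (g(y) = -1/4*(-4) = 1)
I(Q, l) = Q + Q*l
(g(-4)/45)*I(15, -28) = (1/45)*(15*(1 - 28)) = (1*(1/45))*(15*(-27)) = (1/45)*(-405) = -9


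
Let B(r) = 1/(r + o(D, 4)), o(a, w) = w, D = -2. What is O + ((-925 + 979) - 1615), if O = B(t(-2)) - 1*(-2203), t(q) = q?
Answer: 1285/2 ≈ 642.50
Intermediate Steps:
B(r) = 1/(4 + r) (B(r) = 1/(r + 4) = 1/(4 + r))
O = 4407/2 (O = 1/(4 - 2) - 1*(-2203) = 1/2 + 2203 = ½ + 2203 = 4407/2 ≈ 2203.5)
O + ((-925 + 979) - 1615) = 4407/2 + ((-925 + 979) - 1615) = 4407/2 + (54 - 1615) = 4407/2 - 1561 = 1285/2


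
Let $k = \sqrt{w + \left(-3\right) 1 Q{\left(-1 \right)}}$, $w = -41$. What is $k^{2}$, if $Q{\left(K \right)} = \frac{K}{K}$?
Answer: $-44$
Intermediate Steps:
$Q{\left(K \right)} = 1$
$k = 2 i \sqrt{11}$ ($k = \sqrt{-41 + \left(-3\right) 1 \cdot 1} = \sqrt{-41 - 3} = \sqrt{-44} = 2 i \sqrt{11} \approx 6.6332 i$)
$k^{2} = \left(2 i \sqrt{11}\right)^{2} = -44$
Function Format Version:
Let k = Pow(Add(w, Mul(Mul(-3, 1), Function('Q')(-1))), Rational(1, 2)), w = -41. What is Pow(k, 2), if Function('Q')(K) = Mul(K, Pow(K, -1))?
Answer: -44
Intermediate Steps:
Function('Q')(K) = 1
k = Mul(2, I, Pow(11, Rational(1, 2))) (k = Pow(Add(-41, Mul(Mul(-3, 1), 1)), Rational(1, 2)) = Pow(Add(-41, Mul(-3, 1)), Rational(1, 2)) = Pow(Add(-41, -3), Rational(1, 2)) = Pow(-44, Rational(1, 2)) = Mul(2, I, Pow(11, Rational(1, 2))) ≈ Mul(6.6332, I))
Pow(k, 2) = Pow(Mul(2, I, Pow(11, Rational(1, 2))), 2) = -44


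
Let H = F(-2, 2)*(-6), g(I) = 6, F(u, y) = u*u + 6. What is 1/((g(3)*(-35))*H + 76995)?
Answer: 1/89595 ≈ 1.1161e-5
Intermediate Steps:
F(u, y) = 6 + u**2 (F(u, y) = u**2 + 6 = 6 + u**2)
H = -60 (H = (6 + (-2)**2)*(-6) = (6 + 4)*(-6) = 10*(-6) = -60)
1/((g(3)*(-35))*H + 76995) = 1/((6*(-35))*(-60) + 76995) = 1/(-210*(-60) + 76995) = 1/(12600 + 76995) = 1/89595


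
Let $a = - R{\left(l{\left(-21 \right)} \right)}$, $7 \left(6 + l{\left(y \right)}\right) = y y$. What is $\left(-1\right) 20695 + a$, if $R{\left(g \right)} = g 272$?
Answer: $-36199$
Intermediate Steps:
$l{\left(y \right)} = -6 + \frac{y^{2}}{7}$ ($l{\left(y \right)} = -6 + \frac{y y}{7} = -6 + \frac{y^{2}}{7}$)
$R{\left(g \right)} = 272 g$
$a = -15504$ ($a = - 272 \left(-6 + \frac{\left(-21\right)^{2}}{7}\right) = - 272 \left(-6 + \frac{1}{7} \cdot 441\right) = - 272 \left(-6 + 63\right) = - 272 \cdot 57 = \left(-1\right) 15504 = -15504$)
$\left(-1\right) 20695 + a = \left(-1\right) 20695 - 15504 = -20695 - 15504 = -36199$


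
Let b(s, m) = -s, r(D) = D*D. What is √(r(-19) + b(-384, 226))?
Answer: √745 ≈ 27.295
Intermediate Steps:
r(D) = D²
√(r(-19) + b(-384, 226)) = √((-19)² - 1*(-384)) = √(361 + 384) = √745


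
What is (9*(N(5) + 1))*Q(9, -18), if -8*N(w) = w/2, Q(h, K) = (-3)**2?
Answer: 891/16 ≈ 55.688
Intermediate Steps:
Q(h, K) = 9
N(w) = -w/16 (N(w) = -w/(8*2) = -w/16)
(9*(N(5) + 1))*Q(9, -18) = (9*(-1/16*5 + 1))*9 = (9*(-5/16 + 1))*9 = (9*(11/16))*9 = (99/16)*9 = 891/16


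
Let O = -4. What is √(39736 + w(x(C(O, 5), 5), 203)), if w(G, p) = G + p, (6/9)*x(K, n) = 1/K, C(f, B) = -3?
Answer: √159754/2 ≈ 199.85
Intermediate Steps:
x(K, n) = 3/(2*K)
√(39736 + w(x(C(O, 5), 5), 203)) = √(39736 + ((3/2)/(-3) + 203)) = √(39736 + ((3/2)*(-⅓) + 203)) = √(39736 + (-½ + 203)) = √(39736 + 405/2) = √(79877/2) = √159754/2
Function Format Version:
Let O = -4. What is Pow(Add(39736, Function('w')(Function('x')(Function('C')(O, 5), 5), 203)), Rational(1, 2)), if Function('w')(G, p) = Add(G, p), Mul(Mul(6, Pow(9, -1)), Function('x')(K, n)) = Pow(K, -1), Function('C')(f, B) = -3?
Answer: Mul(Rational(1, 2), Pow(159754, Rational(1, 2))) ≈ 199.85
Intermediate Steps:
Function('x')(K, n) = Mul(Rational(3, 2), Pow(K, -1))
Pow(Add(39736, Function('w')(Function('x')(Function('C')(O, 5), 5), 203)), Rational(1, 2)) = Pow(Add(39736, Add(Mul(Rational(3, 2), Pow(-3, -1)), 203)), Rational(1, 2)) = Pow(Add(39736, Add(Mul(Rational(3, 2), Rational(-1, 3)), 203)), Rational(1, 2)) = Pow(Add(39736, Add(Rational(-1, 2), 203)), Rational(1, 2)) = Pow(Add(39736, Rational(405, 2)), Rational(1, 2)) = Pow(Rational(79877, 2), Rational(1, 2)) = Mul(Rational(1, 2), Pow(159754, Rational(1, 2)))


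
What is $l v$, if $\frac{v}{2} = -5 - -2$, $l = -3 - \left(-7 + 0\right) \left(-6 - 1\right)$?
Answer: $312$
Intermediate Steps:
$l = -52$ ($l = -3 - \left(-7\right) \left(-7\right) = -3 - 49 = -52$)
$v = -6$ ($v = 2 \left(-5 - -2\right) = 2 \left(-5 + 2\right) = 2 \left(-3\right) = -6$)
$l v = \left(-52\right) \left(-6\right) = 312$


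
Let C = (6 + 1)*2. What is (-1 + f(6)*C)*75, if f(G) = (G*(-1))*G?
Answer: -37875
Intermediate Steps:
C = 14 (C = 7*2 = 14)
f(G) = -G² (f(G) = (-G)*G = -G²)
(-1 + f(6)*C)*75 = (-1 - 1*6²*14)*75 = (-1 - 1*36*14)*75 = (-1 - 36*14)*75 = (-1 - 504)*75 = -505*75 = -37875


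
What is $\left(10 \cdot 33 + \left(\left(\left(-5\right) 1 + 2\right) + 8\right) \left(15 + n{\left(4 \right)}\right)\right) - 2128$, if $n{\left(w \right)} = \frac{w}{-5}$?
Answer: $-1727$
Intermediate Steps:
$n{\left(w \right)} = - \frac{w}{5}$ ($n{\left(w \right)} = w \left(- \frac{1}{5}\right) = - \frac{w}{5}$)
$\left(10 \cdot 33 + \left(\left(\left(-5\right) 1 + 2\right) + 8\right) \left(15 + n{\left(4 \right)}\right)\right) - 2128 = \left(10 \cdot 33 + \left(\left(\left(-5\right) 1 + 2\right) + 8\right) \left(15 - \frac{4}{5}\right)\right) - 2128 = \left(330 + \left(\left(-5 + 2\right) + 8\right) \left(15 - \frac{4}{5}\right)\right) - 2128 = \left(330 + \left(-3 + 8\right) \frac{71}{5}\right) - 2128 = \left(330 + 5 \cdot \frac{71}{5}\right) - 2128 = \left(330 + 71\right) - 2128 = 401 - 2128 = -1727$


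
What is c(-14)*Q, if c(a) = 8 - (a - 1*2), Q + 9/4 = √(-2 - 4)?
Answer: -54 + 24*I*√6 ≈ -54.0 + 58.788*I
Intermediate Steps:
Q = -9/4 + I*√6 (Q = -9/4 + √(-2 - 4) = -9/4 + √(-6) = -9/4 + I*√6 ≈ -2.25 + 2.4495*I)
c(a) = 10 - a (c(a) = 8 - (a - 2) = 8 - (-2 + a) = 8 + (2 - a) = 10 - a)
c(-14)*Q = (10 - 1*(-14))*(-9/4 + I*√6) = (10 + 14)*(-9/4 + I*√6) = 24*(-9/4 + I*√6) = -54 + 24*I*√6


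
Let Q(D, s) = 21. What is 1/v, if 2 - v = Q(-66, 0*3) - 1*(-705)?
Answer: -1/724 ≈ -0.0013812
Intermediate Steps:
v = -724 (v = 2 - (21 - 1*(-705)) = 2 - (21 + 705) = 2 - 1*726 = 2 - 726 = -724)
1/v = 1/(-724) = -1/724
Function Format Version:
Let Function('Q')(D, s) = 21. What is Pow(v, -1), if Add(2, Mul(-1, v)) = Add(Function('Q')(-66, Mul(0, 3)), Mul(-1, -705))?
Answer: Rational(-1, 724) ≈ -0.0013812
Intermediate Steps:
v = -724 (v = Add(2, Mul(-1, Add(21, Mul(-1, -705)))) = Add(2, Mul(-1, Add(21, 705))) = Add(2, Mul(-1, 726)) = Add(2, -726) = -724)
Pow(v, -1) = Pow(-724, -1) = Rational(-1, 724)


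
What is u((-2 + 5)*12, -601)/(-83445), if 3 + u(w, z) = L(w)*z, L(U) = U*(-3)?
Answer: -4327/5563 ≈ -0.77782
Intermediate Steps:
L(U) = -3*U
u(w, z) = -3 - 3*w*z (u(w, z) = -3 + (-3*w)*z = -3 - 3*w*z)
u((-2 + 5)*12, -601)/(-83445) = (-3 - 3*(-2 + 5)*12*(-601))/(-83445) = (-3 - 3*3*12*(-601))*(-1/83445) = (-3 - 3*36*(-601))*(-1/83445) = (-3 + 64908)*(-1/83445) = 64905*(-1/83445) = -4327/5563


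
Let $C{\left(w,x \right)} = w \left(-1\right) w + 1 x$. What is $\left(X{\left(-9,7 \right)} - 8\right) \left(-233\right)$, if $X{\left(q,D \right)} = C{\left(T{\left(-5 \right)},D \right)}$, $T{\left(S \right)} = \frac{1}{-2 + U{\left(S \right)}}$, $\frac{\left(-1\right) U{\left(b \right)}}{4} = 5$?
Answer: $\frac{113005}{484} \approx 233.48$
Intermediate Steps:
$U{\left(b \right)} = -20$ ($U{\left(b \right)} = \left(-4\right) 5 = -20$)
$T{\left(S \right)} = - \frac{1}{22}$ ($T{\left(S \right)} = \frac{1}{-2 - 20} = \frac{1}{-22} = - \frac{1}{22}$)
$C{\left(w,x \right)} = x - w^{2}$ ($C{\left(w,x \right)} = - w w + x = - w^{2} + x = x - w^{2}$)
$X{\left(q,D \right)} = - \frac{1}{484} + D$ ($X{\left(q,D \right)} = D - \left(- \frac{1}{22}\right)^{2} = D - \frac{1}{484} = - \frac{1}{484} + D$)
$\left(X{\left(-9,7 \right)} - 8\right) \left(-233\right) = \left(\left(- \frac{1}{484} + 7\right) - 8\right) \left(-233\right) = \left(\frac{3387}{484} - 8\right) \left(-233\right) = \left(- \frac{485}{484}\right) \left(-233\right) = \frac{113005}{484}$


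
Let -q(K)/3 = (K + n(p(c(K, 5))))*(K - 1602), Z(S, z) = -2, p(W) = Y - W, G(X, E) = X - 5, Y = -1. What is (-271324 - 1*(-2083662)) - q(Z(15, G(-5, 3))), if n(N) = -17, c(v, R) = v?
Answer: 1903766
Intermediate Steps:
G(X, E) = -5 + X
p(W) = -1 - W
q(K) = -3*(-1602 + K)*(-17 + K) (q(K) = -3*(K - 17)*(K - 1602) = -3*(-17 + K)*(-1602 + K) = -3*(-1602 + K)*(-17 + K))
(-271324 - 1*(-2083662)) - q(Z(15, G(-5, 3))) = (-271324 - 1*(-2083662)) - (-81702 - 3*(-2)² + 4857*(-2)) = (-271324 + 2083662) - (-81702 - 3*4 - 9714) = 1812338 - (-81702 - 12 - 9714) = 1812338 - 1*(-91428) = 1812338 + 91428 = 1903766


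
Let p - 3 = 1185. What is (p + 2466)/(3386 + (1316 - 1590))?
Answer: 1827/1556 ≈ 1.1742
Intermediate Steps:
p = 1188 (p = 3 + 1185 = 1188)
(p + 2466)/(3386 + (1316 - 1590)) = (1188 + 2466)/(3386 + (1316 - 1590)) = 3654/(3386 - 274) = 3654/3112 = 3654*(1/3112) = 1827/1556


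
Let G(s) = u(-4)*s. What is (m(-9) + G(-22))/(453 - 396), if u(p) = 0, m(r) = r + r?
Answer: -6/19 ≈ -0.31579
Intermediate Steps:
m(r) = 2*r
G(s) = 0 (G(s) = 0*s = 0)
(m(-9) + G(-22))/(453 - 396) = (2*(-9) + 0)/(453 - 396) = (-18 + 0)/57 = -18*1/57 = -6/19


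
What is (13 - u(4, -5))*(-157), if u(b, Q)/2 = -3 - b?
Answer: -4239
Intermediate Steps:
u(b, Q) = -6 - 2*b (u(b, Q) = 2*(-3 - b) = -6 - 2*b)
(13 - u(4, -5))*(-157) = (13 - (-6 - 2*4))*(-157) = (13 - (-6 - 8))*(-157) = (13 - 1*(-14))*(-157) = (13 + 14)*(-157) = 27*(-157) = -4239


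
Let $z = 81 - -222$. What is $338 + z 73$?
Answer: $22457$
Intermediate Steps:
$z = 303$ ($z = 81 + 222 = 303$)
$338 + z 73 = 338 + 303 \cdot 73 = 338 + 22119 = 22457$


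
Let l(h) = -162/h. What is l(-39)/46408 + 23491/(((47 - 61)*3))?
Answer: -3543052999/6334692 ≈ -559.31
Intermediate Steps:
l(-39)/46408 + 23491/(((47 - 61)*3)) = -162/(-39)/46408 + 23491/(((47 - 61)*3)) = -162*(-1/39)*(1/46408) + 23491/((-14*3)) = (54/13)*(1/46408) + 23491/(-42) = 27/301652 + 23491*(-1/42) = 27/301652 - 23491/42 = -3543052999/6334692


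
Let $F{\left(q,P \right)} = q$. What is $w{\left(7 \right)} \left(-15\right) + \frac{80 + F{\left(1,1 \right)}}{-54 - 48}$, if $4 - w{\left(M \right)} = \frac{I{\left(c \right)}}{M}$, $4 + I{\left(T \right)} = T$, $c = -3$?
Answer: $- \frac{2577}{34} \approx -75.794$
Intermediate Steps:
$I{\left(T \right)} = -4 + T$
$w{\left(M \right)} = 4 + \frac{7}{M}$ ($w{\left(M \right)} = 4 - \frac{-4 - 3}{M} = 4 - - \frac{7}{M} = 4 + \frac{7}{M}$)
$w{\left(7 \right)} \left(-15\right) + \frac{80 + F{\left(1,1 \right)}}{-54 - 48} = \left(4 + \frac{7}{7}\right) \left(-15\right) + \frac{80 + 1}{-54 - 48} = \left(4 + 7 \cdot \frac{1}{7}\right) \left(-15\right) + \frac{81}{-102} = \left(4 + 1\right) \left(-15\right) + 81 \left(- \frac{1}{102}\right) = 5 \left(-15\right) - \frac{27}{34} = -75 - \frac{27}{34} = - \frac{2577}{34}$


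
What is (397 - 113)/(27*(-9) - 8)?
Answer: -284/251 ≈ -1.1315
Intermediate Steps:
(397 - 113)/(27*(-9) - 8) = 284/(-243 - 8) = 284/(-251) = 284*(-1/251) = -284/251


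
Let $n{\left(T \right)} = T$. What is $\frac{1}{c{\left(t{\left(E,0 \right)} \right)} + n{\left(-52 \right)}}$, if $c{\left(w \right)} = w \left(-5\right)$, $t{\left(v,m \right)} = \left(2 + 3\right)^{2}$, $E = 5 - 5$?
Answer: $- \frac{1}{177} \approx -0.0056497$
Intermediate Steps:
$E = 0$ ($E = 5 - 5 = 0$)
$t{\left(v,m \right)} = 25$ ($t{\left(v,m \right)} = 5^{2} = 25$)
$c{\left(w \right)} = - 5 w$
$\frac{1}{c{\left(t{\left(E,0 \right)} \right)} + n{\left(-52 \right)}} = \frac{1}{\left(-5\right) 25 - 52} = \frac{1}{-125 - 52} = \frac{1}{-177} = - \frac{1}{177}$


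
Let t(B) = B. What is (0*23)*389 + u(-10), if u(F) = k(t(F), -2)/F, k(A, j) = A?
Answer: 1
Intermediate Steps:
u(F) = 1 (u(F) = F/F = 1)
(0*23)*389 + u(-10) = (0*23)*389 + 1 = 0*389 + 1 = 0 + 1 = 1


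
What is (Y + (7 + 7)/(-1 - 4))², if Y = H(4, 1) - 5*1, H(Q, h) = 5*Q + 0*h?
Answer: 3721/25 ≈ 148.84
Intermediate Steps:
H(Q, h) = 5*Q (H(Q, h) = 5*Q + 0 = 5*Q)
Y = 15 (Y = 5*4 - 5*1 = 20 - 5 = 15)
(Y + (7 + 7)/(-1 - 4))² = (15 + (7 + 7)/(-1 - 4))² = (15 + 14/(-5))² = (15 + 14*(-⅕))² = (15 - 14/5)² = (61/5)² = 3721/25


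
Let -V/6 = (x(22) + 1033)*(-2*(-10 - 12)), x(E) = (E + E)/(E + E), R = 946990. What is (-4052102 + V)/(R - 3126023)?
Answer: 4325078/2179033 ≈ 1.9849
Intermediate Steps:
x(E) = 1 (x(E) = (2*E)/((2*E)) = (2*E)*(1/(2*E)) = 1)
V = -272976 (V = -6*(1 + 1033)*(-2*(-10 - 12)) = -6204*(-2*(-22)) = -6204*44 = -6*45496 = -272976)
(-4052102 + V)/(R - 3126023) = (-4052102 - 272976)/(946990 - 3126023) = -4325078/(-2179033) = -4325078*(-1/2179033) = 4325078/2179033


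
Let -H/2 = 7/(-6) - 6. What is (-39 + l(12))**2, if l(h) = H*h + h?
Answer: 21025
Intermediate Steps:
H = 43/3 (H = -2*(7/(-6) - 6) = -2*(7*(-1/6) - 6) = -2*(-7/6 - 6) = -2*(-43/6) = 43/3 ≈ 14.333)
l(h) = 46*h/3 (l(h) = 43*h/3 + h = 46*h/3)
(-39 + l(12))**2 = (-39 + (46/3)*12)**2 = (-39 + 184)**2 = 145**2 = 21025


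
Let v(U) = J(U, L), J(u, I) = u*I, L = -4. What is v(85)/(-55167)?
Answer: 340/55167 ≈ 0.0061631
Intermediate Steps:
J(u, I) = I*u
v(U) = -4*U
v(85)/(-55167) = -4*85/(-55167) = -340*(-1/55167) = 340/55167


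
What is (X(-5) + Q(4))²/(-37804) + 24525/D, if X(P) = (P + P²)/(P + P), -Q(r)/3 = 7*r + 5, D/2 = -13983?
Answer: -202070711/176204444 ≈ -1.1468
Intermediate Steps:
D = -27966 (D = 2*(-13983) = -27966)
Q(r) = -15 - 21*r (Q(r) = -3*(7*r + 5) = -3*(5 + 7*r) = -15 - 21*r)
X(P) = (P + P²)/(2*P) (X(P) = (P + P²)/((2*P)) = (P + P²)*(1/(2*P)) = (P + P²)/(2*P))
(X(-5) + Q(4))²/(-37804) + 24525/D = ((½ + (½)*(-5)) + (-15 - 21*4))²/(-37804) + 24525/(-27966) = ((½ - 5/2) + (-15 - 84))²*(-1/37804) + 24525*(-1/27966) = (-2 - 99)²*(-1/37804) - 8175/9322 = (-101)²*(-1/37804) - 8175/9322 = 10201*(-1/37804) - 8175/9322 = -10201/37804 - 8175/9322 = -202070711/176204444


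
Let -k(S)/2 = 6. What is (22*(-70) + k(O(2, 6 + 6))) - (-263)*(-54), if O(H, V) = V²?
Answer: -15754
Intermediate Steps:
k(S) = -12 (k(S) = -2*6 = -12)
(22*(-70) + k(O(2, 6 + 6))) - (-263)*(-54) = (22*(-70) - 12) - (-263)*(-54) = (-1540 - 12) - 1*14202 = -1552 - 14202 = -15754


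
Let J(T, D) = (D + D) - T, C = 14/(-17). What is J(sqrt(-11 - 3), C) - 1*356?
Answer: -6080/17 - I*sqrt(14) ≈ -357.65 - 3.7417*I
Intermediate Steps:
C = -14/17 (C = 14*(-1/17) = -14/17 ≈ -0.82353)
J(T, D) = -T + 2*D (J(T, D) = 2*D - T = -T + 2*D)
J(sqrt(-11 - 3), C) - 1*356 = (-sqrt(-11 - 3) + 2*(-14/17)) - 1*356 = (-sqrt(-14) - 28/17) - 356 = (-I*sqrt(14) - 28/17) - 356 = (-28/17 - I*sqrt(14)) - 356 = -6080/17 - I*sqrt(14)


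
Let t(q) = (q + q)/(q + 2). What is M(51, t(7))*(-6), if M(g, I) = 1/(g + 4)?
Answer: -6/55 ≈ -0.10909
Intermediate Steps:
t(q) = 2*q/(2 + q) (t(q) = (2*q)/(2 + q) = 2*q/(2 + q))
M(g, I) = 1/(4 + g)
M(51, t(7))*(-6) = -6/(4 + 51) = -6/55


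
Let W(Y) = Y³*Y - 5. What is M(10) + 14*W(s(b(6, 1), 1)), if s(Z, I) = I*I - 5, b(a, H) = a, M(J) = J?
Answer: 3524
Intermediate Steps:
s(Z, I) = -5 + I² (s(Z, I) = I² - 5 = -5 + I²)
W(Y) = -5 + Y⁴ (W(Y) = Y⁴ - 5 = -5 + Y⁴)
M(10) + 14*W(s(b(6, 1), 1)) = 10 + 14*(-5 + (-5 + 1²)⁴) = 10 + 14*(-5 + (-5 + 1)⁴) = 10 + 14*(-5 + (-4)⁴) = 10 + 14*(-5 + 256) = 10 + 14*251 = 10 + 3514 = 3524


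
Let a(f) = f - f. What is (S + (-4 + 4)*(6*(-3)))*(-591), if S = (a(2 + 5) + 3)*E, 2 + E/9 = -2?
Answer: 63828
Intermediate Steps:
a(f) = 0
E = -36 (E = -18 + 9*(-2) = -18 - 18 = -36)
S = -108 (S = (0 + 3)*(-36) = 3*(-36) = -108)
(S + (-4 + 4)*(6*(-3)))*(-591) = (-108 + (-4 + 4)*(6*(-3)))*(-591) = (-108 + 0*(-18))*(-591) = (-108 + 0)*(-591) = -108*(-591) = 63828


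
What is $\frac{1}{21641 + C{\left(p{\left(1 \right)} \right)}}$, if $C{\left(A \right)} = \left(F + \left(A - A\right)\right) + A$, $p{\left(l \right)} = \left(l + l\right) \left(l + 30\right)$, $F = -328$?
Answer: $\frac{1}{21375} \approx 4.6784 \cdot 10^{-5}$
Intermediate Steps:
$p{\left(l \right)} = 2 l \left(30 + l\right)$
$C{\left(A \right)} = -328 + A$ ($C{\left(A \right)} = \left(-328 + \left(A - A\right)\right) + A = \left(-328 + 0\right) + A = -328 + A$)
$\frac{1}{21641 + C{\left(p{\left(1 \right)} \right)}} = \frac{1}{21641 - \left(328 - 2 \left(30 + 1\right)\right)} = \frac{1}{21641 - \left(328 - 62\right)} = \frac{1}{21641 + \left(-328 + 62\right)} = \frac{1}{21641 - 266} = \frac{1}{21375}$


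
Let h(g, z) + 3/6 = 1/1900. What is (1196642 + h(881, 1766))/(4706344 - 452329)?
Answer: 2273618851/8082628500 ≈ 0.28130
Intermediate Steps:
h(g, z) = -949/1900 (h(g, z) = -½ + 1/1900 = -949/1900)
(1196642 + h(881, 1766))/(4706344 - 452329) = (1196642 - 949/1900)/(4706344 - 452329) = (2273618851/1900)/4254015 = (2273618851/1900)*(1/4254015) = 2273618851/8082628500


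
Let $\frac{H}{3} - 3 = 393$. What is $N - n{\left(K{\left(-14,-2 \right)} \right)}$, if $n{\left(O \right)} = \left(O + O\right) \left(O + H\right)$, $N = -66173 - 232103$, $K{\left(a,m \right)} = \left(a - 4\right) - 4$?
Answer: $-246972$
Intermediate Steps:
$H = 1188$ ($H = 9 + 3 \cdot 393 = 9 + 1179 = 1188$)
$K{\left(a,m \right)} = -8 + a$ ($K{\left(a,m \right)} = \left(-4 + a\right) - 4 = -8 + a$)
$N = -298276$
$n{\left(O \right)} = 2 O \left(1188 + O\right)$ ($n{\left(O \right)} = \left(O + O\right) \left(O + 1188\right) = 2 O \left(1188 + O\right)$)
$N - n{\left(K{\left(-14,-2 \right)} \right)} = -298276 - 2 \left(-8 - 14\right) \left(1188 - 22\right) = -298276 - 2 \left(-22\right) \left(1188 - 22\right) = -298276 - 2 \left(-22\right) 1166 = -298276 - -51304 = -298276 + 51304 = -246972$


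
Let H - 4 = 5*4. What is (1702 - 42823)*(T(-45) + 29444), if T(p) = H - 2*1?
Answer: -1211671386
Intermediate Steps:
H = 24 (H = 4 + 5*4 = 4 + 20 = 24)
T(p) = 22 (T(p) = 24 - 2*1 = 24 - 2 = 22)
(1702 - 42823)*(T(-45) + 29444) = (1702 - 42823)*(22 + 29444) = -41121*29466 = -1211671386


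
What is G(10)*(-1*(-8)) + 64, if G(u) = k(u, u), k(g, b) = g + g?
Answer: 224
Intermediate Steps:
k(g, b) = 2*g
G(u) = 2*u
G(10)*(-1*(-8)) + 64 = (2*10)*(-1*(-8)) + 64 = 20*8 + 64 = 160 + 64 = 224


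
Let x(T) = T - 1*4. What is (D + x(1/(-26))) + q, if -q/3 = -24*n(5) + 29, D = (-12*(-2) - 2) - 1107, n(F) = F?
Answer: -21217/26 ≈ -816.04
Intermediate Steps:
x(T) = -4 + T (x(T) = T - 4 = -4 + T)
D = -1085 (D = (24 - 2) - 1107 = 22 - 1107 = -1085)
q = 273 (q = -3*(-24*5 + 29) = -3*(-120 + 29) = -3*(-91) = 273)
(D + x(1/(-26))) + q = (-1085 + (-4 + 1/(-26))) + 273 = (-1085 + (-4 - 1/26)) + 273 = (-1085 - 105/26) + 273 = -28315/26 + 273 = -21217/26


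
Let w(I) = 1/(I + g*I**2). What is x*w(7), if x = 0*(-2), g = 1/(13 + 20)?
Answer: 0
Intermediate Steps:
g = 1/33 ≈ 0.030303
w(I) = 1/(I + I**2/33)
x = 0
x*w(7) = 0*(33/(7*(33 + 7))) = 0*(33*(1/7)/40) = 0*(33*(1/7)*(1/40)) = 0*(33/280) = 0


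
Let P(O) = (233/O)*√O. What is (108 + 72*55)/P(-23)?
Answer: 4068*I*√23/233 ≈ 83.732*I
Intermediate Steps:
P(O) = 233/√O
(108 + 72*55)/P(-23) = (108 + 72*55)/((233/√(-23))) = (108 + 3960)/((233*(-I*√23/23))) = 4068/((-233*I*√23/23)) = 4068*(I*√23/233) = 4068*I*√23/233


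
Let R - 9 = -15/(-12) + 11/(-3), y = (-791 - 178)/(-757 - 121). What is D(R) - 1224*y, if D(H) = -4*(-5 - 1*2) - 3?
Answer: -582053/439 ≈ -1325.9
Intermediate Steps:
y = 969/878 (y = -969/(-878) = -969*(-1/878) = 969/878 ≈ 1.1036)
R = 79/12 (R = 9 + (-15/(-12) + 11/(-3)) = 9 + (-15*(-1/12) + 11*(-⅓)) = 9 + (5/4 - 11/3) = 9 - 29/12 = 79/12 ≈ 6.5833)
D(H) = 25 (D(H) = -4*(-5 - 2) - 3 = -4*(-7) - 3 = 28 - 3 = 25)
D(R) - 1224*y = 25 - 1224*969/878 = 25 - 593028/439 = -582053/439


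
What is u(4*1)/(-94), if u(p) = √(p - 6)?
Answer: -I*√2/94 ≈ -0.015045*I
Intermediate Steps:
u(p) = √(-6 + p)
u(4*1)/(-94) = √(-6 + 4*1)/(-94) = √(-6 + 4)*(-1/94) = √(-2)*(-1/94) = (I*√2)*(-1/94) = -I*√2/94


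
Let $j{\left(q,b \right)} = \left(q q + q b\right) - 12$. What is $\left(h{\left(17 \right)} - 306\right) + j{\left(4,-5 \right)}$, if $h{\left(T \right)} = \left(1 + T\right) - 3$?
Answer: $-307$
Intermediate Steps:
$j{\left(q,b \right)} = -12 + q^{2} + b q$ ($j{\left(q,b \right)} = \left(q^{2} + b q\right) - 12 = -12 + q^{2} + b q$)
$h{\left(T \right)} = -2 + T$
$\left(h{\left(17 \right)} - 306\right) + j{\left(4,-5 \right)} = \left(\left(-2 + 17\right) - 306\right) - \left(32 - 16\right) = \left(15 - 306\right) - 16 = -291 - 16 = -307$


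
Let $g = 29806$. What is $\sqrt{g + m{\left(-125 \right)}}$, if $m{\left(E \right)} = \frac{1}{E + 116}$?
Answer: $\frac{\sqrt{268253}}{3} \approx 172.64$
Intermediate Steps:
$m{\left(E \right)} = \frac{1}{116 + E}$
$\sqrt{g + m{\left(-125 \right)}} = \sqrt{29806 + \frac{1}{116 - 125}} = \sqrt{29806 + \frac{1}{-9}} = \sqrt{29806 - \frac{1}{9}} = \sqrt{\frac{268253}{9}} = \frac{\sqrt{268253}}{3}$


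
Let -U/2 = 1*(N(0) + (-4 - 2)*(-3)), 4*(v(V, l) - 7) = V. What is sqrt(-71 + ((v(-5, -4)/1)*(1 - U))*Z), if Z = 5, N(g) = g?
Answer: 19*sqrt(11)/2 ≈ 31.508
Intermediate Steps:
v(V, l) = 7 + V/4
U = -36 (U = -2*(0 + (-4 - 2)*(-3)) = -2*(0 - 6*(-3)) = -2*(0 + 18) = -2*18 = -36)
sqrt(-71 + ((v(-5, -4)/1)*(1 - U))*Z) = sqrt(-71 + (((7 + (1/4)*(-5))/1)*(1 - 1*(-36)))*5) = sqrt(-71 + (((7 - 5/4)*1)*(1 + 36))*5) = sqrt(-71 + (((23/4)*1)*37)*5) = sqrt(-71 + ((23/4)*37)*5) = sqrt(-71 + (851/4)*5) = sqrt(-71 + 4255/4) = sqrt(3971/4) = 19*sqrt(11)/2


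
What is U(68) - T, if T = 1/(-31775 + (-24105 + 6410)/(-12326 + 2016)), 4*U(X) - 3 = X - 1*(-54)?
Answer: 8189572123/262066044 ≈ 31.250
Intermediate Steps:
U(X) = 57/4 + X/4 (U(X) = 3/4 + (X - 1*(-54))/4 = 3/4 + (X + 54)/4 = 3/4 + (54 + X)/4 = 3/4 + (27/2 + X/4) = 57/4 + X/4)
T = -2062/65516511 (T = 1/(-31775 - 17695/(-10310)) = 1/(-31775 - 17695*(-1/10310)) = 1/(-31775 + 3539/2062) = 1/(-65516511/2062) = -2062/65516511 ≈ -3.1473e-5)
U(68) - T = (57/4 + (1/4)*68) - 1*(-2062/65516511) = (57/4 + 17) + 2062/65516511 = 125/4 + 2062/65516511 = 8189572123/262066044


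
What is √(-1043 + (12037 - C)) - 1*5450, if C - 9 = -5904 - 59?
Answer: -5450 + 2*√4237 ≈ -5319.8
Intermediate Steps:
C = -5954 (C = 9 + (-5904 - 59) = 9 - 5963 = -5954)
√(-1043 + (12037 - C)) - 1*5450 = √(-1043 + (12037 - 1*(-5954))) - 1*5450 = √(-1043 + (12037 + 5954)) - 5450 = √(-1043 + 17991) - 5450 = √16948 - 5450 = 2*√4237 - 5450 = -5450 + 2*√4237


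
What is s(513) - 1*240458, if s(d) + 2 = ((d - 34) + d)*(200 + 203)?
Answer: 159316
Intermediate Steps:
s(d) = -13704 + 806*d (s(d) = -2 + ((d - 34) + d)*(200 + 203) = -2 + ((-34 + d) + d)*403 = -2 + (-34 + 2*d)*403 = -2 + (-13702 + 806*d) = -13704 + 806*d)
s(513) - 1*240458 = (-13704 + 806*513) - 1*240458 = (-13704 + 413478) - 240458 = 399774 - 240458 = 159316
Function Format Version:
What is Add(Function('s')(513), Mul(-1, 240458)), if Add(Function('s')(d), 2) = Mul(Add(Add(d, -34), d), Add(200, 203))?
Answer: 159316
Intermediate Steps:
Function('s')(d) = Add(-13704, Mul(806, d)) (Function('s')(d) = Add(-2, Mul(Add(Add(d, -34), d), Add(200, 203))) = Add(-2, Mul(Add(Add(-34, d), d), 403)) = Add(-2, Mul(Add(-34, Mul(2, d)), 403)) = Add(-2, Add(-13702, Mul(806, d))) = Add(-13704, Mul(806, d)))
Add(Function('s')(513), Mul(-1, 240458)) = Add(Add(-13704, Mul(806, 513)), Mul(-1, 240458)) = Add(Add(-13704, 413478), -240458) = Add(399774, -240458) = 159316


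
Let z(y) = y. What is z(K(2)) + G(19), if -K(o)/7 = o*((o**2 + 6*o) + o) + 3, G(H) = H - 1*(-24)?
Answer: -230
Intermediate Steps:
G(H) = 24 + H (G(H) = H + 24 = 24 + H)
K(o) = -21 - 7*o*(o**2 + 7*o) (K(o) = -7*(o*((o**2 + 6*o) + o) + 3) = -7*(o*(o**2 + 7*o) + 3) = -7*(3 + o*(o**2 + 7*o)) = -21 - 7*o*(o**2 + 7*o))
z(K(2)) + G(19) = (-21 - 49*2**2 - 7*2**3) + (24 + 19) = (-21 - 49*4 - 7*8) + 43 = (-21 - 196 - 56) + 43 = -273 + 43 = -230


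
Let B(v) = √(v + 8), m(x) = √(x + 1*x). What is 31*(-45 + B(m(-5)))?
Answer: -1395 + 31*√(8 + I*√10) ≈ -1305.7 + 17.012*I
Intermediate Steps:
m(x) = √2*√x (m(x) = √(x + x) = √(2*x) = √2*√x)
B(v) = √(8 + v)
31*(-45 + B(m(-5))) = 31*(-45 + √(8 + √2*√(-5))) = 31*(-45 + √(8 + √2*(I*√5))) = 31*(-45 + √(8 + I*√10)) = -1395 + 31*√(8 + I*√10)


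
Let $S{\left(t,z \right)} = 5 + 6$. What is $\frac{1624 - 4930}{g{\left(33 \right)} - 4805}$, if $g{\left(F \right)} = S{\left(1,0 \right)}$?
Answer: $\frac{551}{799} \approx 0.68961$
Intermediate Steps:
$S{\left(t,z \right)} = 11$
$g{\left(F \right)} = 11$
$\frac{1624 - 4930}{g{\left(33 \right)} - 4805} = \frac{1624 - 4930}{11 - 4805} = - \frac{3306}{-4794} = \left(-3306\right) \left(- \frac{1}{4794}\right) = \frac{551}{799}$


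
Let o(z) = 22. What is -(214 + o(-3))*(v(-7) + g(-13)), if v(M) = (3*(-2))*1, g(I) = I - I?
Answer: 1416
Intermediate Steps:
g(I) = 0
v(M) = -6 (v(M) = -6*1 = -6)
-(214 + o(-3))*(v(-7) + g(-13)) = -(214 + 22)*(-6 + 0) = -236*(-6) = -1*(-1416) = 1416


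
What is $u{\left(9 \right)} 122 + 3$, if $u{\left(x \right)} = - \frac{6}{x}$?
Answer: $- \frac{235}{3} \approx -78.333$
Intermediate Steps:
$u{\left(9 \right)} 122 + 3 = - \frac{6}{9} \cdot 122 + 3 = \left(-6\right) \frac{1}{9} \cdot 122 + 3 = \left(- \frac{2}{3}\right) 122 + 3 = - \frac{244}{3} + 3 = - \frac{235}{3}$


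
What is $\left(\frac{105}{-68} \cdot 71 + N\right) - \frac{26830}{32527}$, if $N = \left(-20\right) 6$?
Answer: $- \frac{509733545}{2211836} \approx -230.46$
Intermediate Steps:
$N = -120$
$\left(\frac{105}{-68} \cdot 71 + N\right) - \frac{26830}{32527} = \left(\frac{105}{-68} \cdot 71 - 120\right) - \frac{26830}{32527} = \left(105 \left(- \frac{1}{68}\right) 71 - 120\right) - 26830 \cdot \frac{1}{32527} = \left(\left(- \frac{105}{68}\right) 71 - 120\right) - \frac{26830}{32527} = \left(- \frac{7455}{68} - 120\right) - \frac{26830}{32527} = - \frac{15615}{68} - \frac{26830}{32527} = - \frac{509733545}{2211836}$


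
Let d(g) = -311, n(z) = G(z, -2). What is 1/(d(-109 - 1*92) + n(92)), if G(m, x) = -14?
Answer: -1/325 ≈ -0.0030769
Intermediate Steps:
n(z) = -14
1/(d(-109 - 1*92) + n(92)) = 1/(-311 - 14) = 1/(-325) = -1/325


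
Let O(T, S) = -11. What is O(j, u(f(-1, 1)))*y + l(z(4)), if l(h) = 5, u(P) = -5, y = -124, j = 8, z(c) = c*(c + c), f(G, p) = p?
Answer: 1369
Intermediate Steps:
z(c) = 2*c² (z(c) = c*(2*c) = 2*c²)
O(j, u(f(-1, 1)))*y + l(z(4)) = -11*(-124) + 5 = 1364 + 5 = 1369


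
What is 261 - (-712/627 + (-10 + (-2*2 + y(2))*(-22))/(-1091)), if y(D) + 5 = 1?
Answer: 179419751/684057 ≈ 262.29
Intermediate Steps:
y(D) = -4 (y(D) = -5 + 1 = -4)
261 - (-712/627 + (-10 + (-2*2 + y(2))*(-22))/(-1091)) = 261 - (-712/627 + (-10 + (-2*2 - 4)*(-22))/(-1091)) = 261 - (-712*1/627 + (-10 + (-4 - 4)*(-22))*(-1/1091)) = 261 - (-712/627 + (-10 - 8*(-22))*(-1/1091)) = 261 - (-712/627 + (-10 + 176)*(-1/1091)) = 261 - (-712/627 + 166*(-1/1091)) = 261 - (-712/627 - 166/1091) = 261 - 1*(-880874/684057) = 261 + 880874/684057 = 179419751/684057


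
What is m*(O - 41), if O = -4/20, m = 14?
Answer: -2884/5 ≈ -576.80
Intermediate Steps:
O = -1/5 (O = -4*1/20 = -1/5 ≈ -0.20000)
m*(O - 41) = 14*(-1/5 - 41) = 14*(-206/5) = -2884/5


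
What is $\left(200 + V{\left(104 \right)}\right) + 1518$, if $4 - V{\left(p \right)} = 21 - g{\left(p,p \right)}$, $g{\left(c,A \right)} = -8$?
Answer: $1693$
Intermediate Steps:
$V{\left(p \right)} = -25$ ($V{\left(p \right)} = 4 - \left(21 - -8\right) = 4 - \left(21 + 8\right) = 4 - 29 = -25$)
$\left(200 + V{\left(104 \right)}\right) + 1518 = \left(200 - 25\right) + 1518 = 175 + 1518 = 1693$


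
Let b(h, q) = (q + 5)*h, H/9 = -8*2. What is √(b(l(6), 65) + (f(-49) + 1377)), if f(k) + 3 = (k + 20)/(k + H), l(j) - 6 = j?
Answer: √82474883/193 ≈ 47.055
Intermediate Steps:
H = -144 (H = 9*(-8*2) = 9*(-16) = -144)
l(j) = 6 + j
b(h, q) = h*(5 + q) (b(h, q) = (5 + q)*h = h*(5 + q))
f(k) = -3 + (20 + k)/(-144 + k) (f(k) = -3 + (k + 20)/(k - 144) = -3 + (20 + k)/(-144 + k))
√(b(l(6), 65) + (f(-49) + 1377)) = √((6 + 6)*(5 + 65) + (2*(226 - 1*(-49))/(-144 - 49) + 1377)) = √(12*70 + (2*(226 + 49)/(-193) + 1377)) = √(840 + (2*(-1/193)*275 + 1377)) = √(840 + (-550/193 + 1377)) = √(840 + 265211/193) = √(427331/193) = √82474883/193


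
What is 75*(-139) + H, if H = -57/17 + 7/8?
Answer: -1418137/136 ≈ -10427.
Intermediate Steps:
H = -337/136 (H = -57*1/17 + 7*(1/8) = -57/17 + 7/8 = -337/136 ≈ -2.4779)
75*(-139) + H = 75*(-139) - 337/136 = -10425 - 337/136 = -1418137/136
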